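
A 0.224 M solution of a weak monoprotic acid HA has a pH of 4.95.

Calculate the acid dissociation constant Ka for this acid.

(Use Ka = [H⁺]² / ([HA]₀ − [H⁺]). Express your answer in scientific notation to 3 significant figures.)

[H⁺] = 10^(−pH) = 10^(−4.95) = 1.122e-05 M. For HA ⇌ H⁺ + A⁻, Ka = [H⁺][A⁻]/[HA] = [H⁺]² / ([HA]₀ − [H⁺]) = (1.122e-05)² / (0.224 − 1.122e-05) = 5.62e-10.

K_a = 5.62e-10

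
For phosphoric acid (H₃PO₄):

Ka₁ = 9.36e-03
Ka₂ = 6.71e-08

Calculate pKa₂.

pKa₂ = -log(Ka₂) = -log(6.71e-08) = 7.17.

pK_{a2} = 7.17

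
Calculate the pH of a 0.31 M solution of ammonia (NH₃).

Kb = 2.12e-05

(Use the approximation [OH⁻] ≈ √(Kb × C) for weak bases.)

[OH⁻] = √(Kb × C) = √(2.12e-05 × 0.31) = 2.5636e-03. pOH = 2.59, pH = 14 - pOH

pH = 11.41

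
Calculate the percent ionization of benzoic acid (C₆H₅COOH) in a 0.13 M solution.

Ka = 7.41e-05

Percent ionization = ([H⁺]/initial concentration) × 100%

Using Ka equilibrium: x² + Ka×x - Ka×C = 0. Solving: [H⁺] = 3.0669e-03. Percent = (3.0669e-03/0.13) × 100

Percent ionization = 2.36%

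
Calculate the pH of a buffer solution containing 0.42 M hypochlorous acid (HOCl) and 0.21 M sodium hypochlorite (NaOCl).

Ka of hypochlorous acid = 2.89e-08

pKa = -log(2.89e-08) = 7.54. pH = pKa + log([A⁻]/[HA]) = 7.54 + log(0.21/0.42)

pH = 7.24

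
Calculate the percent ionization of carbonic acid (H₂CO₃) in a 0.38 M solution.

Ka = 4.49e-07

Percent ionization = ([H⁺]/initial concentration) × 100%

Using Ka equilibrium: x² + Ka×x - Ka×C = 0. Solving: [H⁺] = 4.1284e-04. Percent = (4.1284e-04/0.38) × 100

Percent ionization = 0.109%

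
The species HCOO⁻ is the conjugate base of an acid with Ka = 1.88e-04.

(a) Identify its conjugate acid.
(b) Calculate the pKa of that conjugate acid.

(a) The conjugate acid is formed by adding one H⁺ to HCOO⁻, giving HCOOH. (b) pKa = -log(Ka) = -log(1.88e-04) = 3.73.

Conjugate acid: HCOOH; pK_a = 3.73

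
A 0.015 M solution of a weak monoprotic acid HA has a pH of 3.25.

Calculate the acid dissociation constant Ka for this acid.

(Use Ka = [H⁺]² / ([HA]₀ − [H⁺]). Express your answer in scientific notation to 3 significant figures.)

[H⁺] = 10^(−pH) = 10^(−3.25) = 5.623e-04 M. For HA ⇌ H⁺ + A⁻, Ka = [H⁺][A⁻]/[HA] = [H⁺]² / ([HA]₀ − [H⁺]) = (5.623e-04)² / (0.015 − 5.623e-04) = 2.19e-05.

K_a = 2.19e-05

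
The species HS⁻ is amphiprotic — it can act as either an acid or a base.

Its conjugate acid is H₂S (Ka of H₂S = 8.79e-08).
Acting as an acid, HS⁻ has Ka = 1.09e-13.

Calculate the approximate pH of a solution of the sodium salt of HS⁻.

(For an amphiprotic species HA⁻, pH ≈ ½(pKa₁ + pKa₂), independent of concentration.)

pKa₁ = -log(8.79e-08) = 7.06; pKa₂ = -log(1.09e-13) = 12.96. For an amphiprotic species, pH ≈ ½(pKa₁ + pKa₂) = ½(7.06 + 12.96) = 10.01.

pH = 10.01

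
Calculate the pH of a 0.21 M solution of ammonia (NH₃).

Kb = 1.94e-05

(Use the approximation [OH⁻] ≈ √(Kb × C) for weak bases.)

[OH⁻] = √(Kb × C) = √(1.94e-05 × 0.21) = 2.0184e-03. pOH = 2.69, pH = 14 - pOH

pH = 11.31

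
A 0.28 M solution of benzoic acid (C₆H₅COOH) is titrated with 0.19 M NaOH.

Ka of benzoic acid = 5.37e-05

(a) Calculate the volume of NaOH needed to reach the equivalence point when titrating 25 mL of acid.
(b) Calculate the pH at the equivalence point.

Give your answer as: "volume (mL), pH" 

moles acid = 0.28 × 25/1000 = 0.007 mol; V_base = moles/0.19 × 1000 = 36.8 mL. At equivalence only the conjugate base is present: [A⁻] = 0.007/0.062 = 1.1319e-01 M. Kb = Kw/Ka = 1.86e-10; [OH⁻] = √(Kb × [A⁻]) = 4.5911e-06; pOH = 5.34; pH = 14 - pOH = 8.66.

V = 36.8 mL, pH = 8.66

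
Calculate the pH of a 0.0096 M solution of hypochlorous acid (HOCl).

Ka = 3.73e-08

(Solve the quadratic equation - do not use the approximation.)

x² + Ka×x - Ka×C = 0. Using quadratic formula: [H⁺] = 1.8904e-05

pH = 4.72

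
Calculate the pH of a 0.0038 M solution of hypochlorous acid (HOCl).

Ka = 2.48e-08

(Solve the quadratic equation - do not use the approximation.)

x² + Ka×x - Ka×C = 0. Using quadratic formula: [H⁺] = 9.6953e-06

pH = 5.01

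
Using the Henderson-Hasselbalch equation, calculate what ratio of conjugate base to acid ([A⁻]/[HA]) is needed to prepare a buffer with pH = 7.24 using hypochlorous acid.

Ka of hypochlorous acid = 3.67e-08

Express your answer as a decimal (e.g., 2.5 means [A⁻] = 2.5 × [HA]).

pKa = -log(3.67e-08) = 7.4353. pH = pKa + log([A⁻]/[HA]), so log([A⁻]/[HA]) = pH − pKa = 7.24 − 7.4353 = -0.1953. [A⁻]/[HA] = 10^(-0.1953) = 0.638

[A⁻]/[HA] = 0.638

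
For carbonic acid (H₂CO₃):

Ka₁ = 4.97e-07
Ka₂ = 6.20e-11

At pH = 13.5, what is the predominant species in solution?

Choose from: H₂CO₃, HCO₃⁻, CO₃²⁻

pKa₁ = 6.30, pKa₂ = 10.21. For a polyprotic acid the predominant species crosses at each pKa: below pKa_n the protonated form dominates, above it the deprotonated form does. At pH = 13.5, the predominant species is CO₃²⁻.

CO₃²⁻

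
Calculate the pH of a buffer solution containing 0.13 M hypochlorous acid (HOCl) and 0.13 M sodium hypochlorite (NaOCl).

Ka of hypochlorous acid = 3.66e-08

pKa = -log(3.66e-08) = 7.44. pH = pKa + log([A⁻]/[HA]) = 7.44 + log(0.13/0.13)

pH = 7.44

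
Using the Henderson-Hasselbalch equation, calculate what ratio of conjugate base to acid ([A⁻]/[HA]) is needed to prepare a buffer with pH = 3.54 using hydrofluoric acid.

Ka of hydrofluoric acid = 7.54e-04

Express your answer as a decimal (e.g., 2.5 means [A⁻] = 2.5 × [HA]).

pKa = -log(7.54e-04) = 3.1226. pH = pKa + log([A⁻]/[HA]), so log([A⁻]/[HA]) = pH − pKa = 3.54 − 3.1226 = 0.4174. [A⁻]/[HA] = 10^(0.4174) = 2.61

[A⁻]/[HA] = 2.61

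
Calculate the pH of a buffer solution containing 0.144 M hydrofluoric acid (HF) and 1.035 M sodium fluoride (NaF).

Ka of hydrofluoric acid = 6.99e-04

pKa = -log(6.99e-04) = 3.16. pH = pKa + log([A⁻]/[HA]) = 3.16 + log(1.035/0.144)

pH = 4.01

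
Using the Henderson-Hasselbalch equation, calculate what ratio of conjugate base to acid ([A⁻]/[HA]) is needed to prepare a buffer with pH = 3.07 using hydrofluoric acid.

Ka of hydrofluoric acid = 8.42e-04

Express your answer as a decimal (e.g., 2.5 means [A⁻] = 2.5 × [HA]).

pKa = -log(8.42e-04) = 3.0747. pH = pKa + log([A⁻]/[HA]), so log([A⁻]/[HA]) = pH − pKa = 3.07 − 3.0747 = -0.0047. [A⁻]/[HA] = 10^(-0.0047) = 0.989

[A⁻]/[HA] = 0.989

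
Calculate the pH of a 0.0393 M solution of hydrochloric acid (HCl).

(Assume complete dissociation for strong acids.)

[H⁺] = 0.0393 M for strong acid. pH = -log[H⁺] = -log(0.0393)

pH = 1.41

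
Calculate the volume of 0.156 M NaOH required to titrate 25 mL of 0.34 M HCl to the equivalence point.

At equivalence: moles acid = moles base. moles HCl = 0.34 × 25/1000 = 0.0085 mol. V_base = moles / 0.156 × 1000 = 54.5 mL.

V_{base} = 54.5 mL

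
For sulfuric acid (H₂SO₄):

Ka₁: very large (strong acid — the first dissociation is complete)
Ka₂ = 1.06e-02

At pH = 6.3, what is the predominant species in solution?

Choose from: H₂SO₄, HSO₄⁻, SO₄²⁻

The first dissociation is complete, so H₂SO₄ itself is never the predominant species in water; pKa₂ = -log(1.06e-02) = 1.97. For a polyprotic acid the predominant species crosses at each pKa: below pKa_n the protonated form dominates, above it the deprotonated form does. At pH = 6.3, the predominant species is SO₄²⁻.

SO₄²⁻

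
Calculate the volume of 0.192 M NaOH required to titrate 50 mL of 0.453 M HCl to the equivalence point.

At equivalence: moles acid = moles base. moles HCl = 0.453 × 50/1000 = 0.02265 mol. V_base = moles / 0.192 × 1000 = 118.0 mL.

V_{base} = 118.0 mL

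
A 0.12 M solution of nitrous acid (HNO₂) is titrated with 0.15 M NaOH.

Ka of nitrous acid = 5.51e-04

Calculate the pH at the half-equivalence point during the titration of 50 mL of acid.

At half-equivalence [HA] = [A⁻], so Henderson-Hasselbalch gives pH = pKa = -log(5.51e-04) = 3.26.

pH = pKa = 3.26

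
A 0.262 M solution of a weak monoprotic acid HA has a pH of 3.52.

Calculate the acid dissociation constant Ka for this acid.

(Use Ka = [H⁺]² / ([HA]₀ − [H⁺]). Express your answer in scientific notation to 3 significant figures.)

[H⁺] = 10^(−pH) = 10^(−3.52) = 3.020e-04 M. For HA ⇌ H⁺ + A⁻, Ka = [H⁺][A⁻]/[HA] = [H⁺]² / ([HA]₀ − [H⁺]) = (3.020e-04)² / (0.262 − 3.020e-04) = 3.48e-07.

K_a = 3.48e-07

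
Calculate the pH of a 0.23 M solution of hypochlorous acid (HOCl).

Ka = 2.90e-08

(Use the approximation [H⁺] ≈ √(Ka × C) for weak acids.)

[H⁺] = √(Ka × C) = √(2.90e-08 × 0.23) = 8.1670e-05. pH = -log(8.1670e-05)

pH = 4.09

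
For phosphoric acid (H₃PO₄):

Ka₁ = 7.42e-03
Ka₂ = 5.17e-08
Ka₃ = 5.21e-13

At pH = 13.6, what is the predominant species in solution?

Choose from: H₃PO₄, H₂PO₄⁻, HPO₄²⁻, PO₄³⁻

pKa₁ = 2.13, pKa₂ = 7.29, pKa₃ = 12.28. For a polyprotic acid the predominant species crosses at each pKa: below pKa_n the protonated form dominates, above it the deprotonated form does. At pH = 13.6, the predominant species is PO₄³⁻.

PO₄³⁻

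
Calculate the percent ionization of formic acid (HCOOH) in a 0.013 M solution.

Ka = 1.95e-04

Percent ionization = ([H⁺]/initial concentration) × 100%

Using Ka equilibrium: x² + Ka×x - Ka×C = 0. Solving: [H⁺] = 1.4977e-03. Percent = (1.4977e-03/0.013) × 100

Percent ionization = 11.5%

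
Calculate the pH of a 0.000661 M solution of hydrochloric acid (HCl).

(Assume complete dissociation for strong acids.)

[H⁺] = 0.000661 M for strong acid. pH = -log[H⁺] = -log(0.000661)

pH = 3.18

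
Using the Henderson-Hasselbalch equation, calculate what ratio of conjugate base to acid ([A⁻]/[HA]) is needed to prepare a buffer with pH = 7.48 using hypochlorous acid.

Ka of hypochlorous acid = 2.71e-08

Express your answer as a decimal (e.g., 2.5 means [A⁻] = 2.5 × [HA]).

pKa = -log(2.71e-08) = 7.5670. pH = pKa + log([A⁻]/[HA]), so log([A⁻]/[HA]) = pH − pKa = 7.48 − 7.5670 = -0.0870. [A⁻]/[HA] = 10^(-0.0870) = 0.818

[A⁻]/[HA] = 0.818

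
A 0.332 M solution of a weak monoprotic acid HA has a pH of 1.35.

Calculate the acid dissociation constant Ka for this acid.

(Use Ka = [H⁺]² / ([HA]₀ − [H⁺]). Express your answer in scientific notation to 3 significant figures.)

[H⁺] = 10^(−pH) = 10^(−1.35) = 4.467e-02 M. For HA ⇌ H⁺ + A⁻, Ka = [H⁺][A⁻]/[HA] = [H⁺]² / ([HA]₀ − [H⁺]) = (4.467e-02)² / (0.332 − 4.467e-02) = 6.94e-03.

K_a = 6.94e-03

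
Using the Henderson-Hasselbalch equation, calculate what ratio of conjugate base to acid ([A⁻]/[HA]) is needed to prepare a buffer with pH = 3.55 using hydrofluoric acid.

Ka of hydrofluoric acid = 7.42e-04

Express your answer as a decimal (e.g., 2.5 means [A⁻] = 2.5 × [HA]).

pKa = -log(7.42e-04) = 3.1296. pH = pKa + log([A⁻]/[HA]), so log([A⁻]/[HA]) = pH − pKa = 3.55 − 3.1296 = 0.4204. [A⁻]/[HA] = 10^(0.4204) = 2.63

[A⁻]/[HA] = 2.63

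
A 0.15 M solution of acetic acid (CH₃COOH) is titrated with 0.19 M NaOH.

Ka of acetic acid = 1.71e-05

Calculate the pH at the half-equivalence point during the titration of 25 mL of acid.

At half-equivalence [HA] = [A⁻], so Henderson-Hasselbalch gives pH = pKa = -log(1.71e-05) = 4.77.

pH = pKa = 4.77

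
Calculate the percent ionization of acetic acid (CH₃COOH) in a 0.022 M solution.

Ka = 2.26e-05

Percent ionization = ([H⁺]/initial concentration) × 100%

Using Ka equilibrium: x² + Ka×x - Ka×C = 0. Solving: [H⁺] = 6.9391e-04. Percent = (6.9391e-04/0.022) × 100

Percent ionization = 3.15%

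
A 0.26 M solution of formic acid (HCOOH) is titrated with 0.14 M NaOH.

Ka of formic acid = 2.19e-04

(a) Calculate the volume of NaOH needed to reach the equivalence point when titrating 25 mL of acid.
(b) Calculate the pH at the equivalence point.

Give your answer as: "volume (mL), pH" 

moles acid = 0.26 × 25/1000 = 0.0065 mol; V_base = moles/0.14 × 1000 = 46.4 mL. At equivalence only the conjugate base is present: [A⁻] = 0.0065/0.071 = 9.1000e-02 M. Kb = Kw/Ka = 4.57e-11; [OH⁻] = √(Kb × [A⁻]) = 2.0384e-06; pOH = 5.69; pH = 14 - pOH = 8.31.

V = 46.4 mL, pH = 8.31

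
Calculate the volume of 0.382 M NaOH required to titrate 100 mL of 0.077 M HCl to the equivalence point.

At equivalence: moles acid = moles base. moles HCl = 0.077 × 100/1000 = 0.0077 mol. V_base = moles / 0.382 × 1000 = 20.2 mL.

V_{base} = 20.2 mL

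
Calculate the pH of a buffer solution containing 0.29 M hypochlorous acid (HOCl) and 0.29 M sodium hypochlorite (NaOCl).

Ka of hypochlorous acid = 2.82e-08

pKa = -log(2.82e-08) = 7.55. pH = pKa + log([A⁻]/[HA]) = 7.55 + log(0.29/0.29)

pH = 7.55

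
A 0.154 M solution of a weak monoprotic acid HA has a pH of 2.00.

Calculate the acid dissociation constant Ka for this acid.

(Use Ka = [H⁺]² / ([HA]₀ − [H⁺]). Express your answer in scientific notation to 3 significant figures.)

[H⁺] = 10^(−pH) = 10^(−2.00) = 1.000e-02 M. For HA ⇌ H⁺ + A⁻, Ka = [H⁺][A⁻]/[HA] = [H⁺]² / ([HA]₀ − [H⁺]) = (1.000e-02)² / (0.154 − 1.000e-02) = 6.94e-04.

K_a = 6.94e-04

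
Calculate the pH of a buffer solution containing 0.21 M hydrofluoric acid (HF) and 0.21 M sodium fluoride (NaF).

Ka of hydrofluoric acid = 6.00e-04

pKa = -log(6.00e-04) = 3.22. pH = pKa + log([A⁻]/[HA]) = 3.22 + log(0.21/0.21)

pH = 3.22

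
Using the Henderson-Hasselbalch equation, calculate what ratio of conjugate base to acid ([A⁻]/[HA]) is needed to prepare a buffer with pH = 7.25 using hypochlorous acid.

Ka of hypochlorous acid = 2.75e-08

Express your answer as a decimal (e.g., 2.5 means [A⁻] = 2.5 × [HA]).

pKa = -log(2.75e-08) = 7.5607. pH = pKa + log([A⁻]/[HA]), so log([A⁻]/[HA]) = pH − pKa = 7.25 − 7.5607 = -0.3107. [A⁻]/[HA] = 10^(-0.3107) = 0.489

[A⁻]/[HA] = 0.489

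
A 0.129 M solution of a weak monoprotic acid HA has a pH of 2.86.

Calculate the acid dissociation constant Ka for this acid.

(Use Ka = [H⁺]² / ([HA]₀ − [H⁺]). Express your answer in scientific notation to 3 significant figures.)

[H⁺] = 10^(−pH) = 10^(−2.86) = 1.380e-03 M. For HA ⇌ H⁺ + A⁻, Ka = [H⁺][A⁻]/[HA] = [H⁺]² / ([HA]₀ − [H⁺]) = (1.380e-03)² / (0.129 − 1.380e-03) = 1.49e-05.

K_a = 1.49e-05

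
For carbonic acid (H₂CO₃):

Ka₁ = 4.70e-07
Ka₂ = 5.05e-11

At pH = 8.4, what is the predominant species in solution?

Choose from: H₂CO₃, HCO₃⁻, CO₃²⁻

pKa₁ = 6.33, pKa₂ = 10.30. For a polyprotic acid the predominant species crosses at each pKa: below pKa_n the protonated form dominates, above it the deprotonated form does. At pH = 8.4, the predominant species is HCO₃⁻.

HCO₃⁻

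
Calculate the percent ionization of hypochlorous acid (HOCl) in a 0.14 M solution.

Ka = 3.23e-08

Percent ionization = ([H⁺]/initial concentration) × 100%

Using Ka equilibrium: x² + Ka×x - Ka×C = 0. Solving: [H⁺] = 6.7230e-05. Percent = (6.7230e-05/0.14) × 100

Percent ionization = 0.048%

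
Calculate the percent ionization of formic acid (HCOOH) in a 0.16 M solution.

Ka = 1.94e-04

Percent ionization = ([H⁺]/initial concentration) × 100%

Using Ka equilibrium: x² + Ka×x - Ka×C = 0. Solving: [H⁺] = 5.4752e-03. Percent = (5.4752e-03/0.16) × 100

Percent ionization = 3.42%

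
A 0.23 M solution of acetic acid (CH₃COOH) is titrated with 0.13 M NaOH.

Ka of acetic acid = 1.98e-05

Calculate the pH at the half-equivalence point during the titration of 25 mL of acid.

At half-equivalence [HA] = [A⁻], so Henderson-Hasselbalch gives pH = pKa = -log(1.98e-05) = 4.70.

pH = pKa = 4.70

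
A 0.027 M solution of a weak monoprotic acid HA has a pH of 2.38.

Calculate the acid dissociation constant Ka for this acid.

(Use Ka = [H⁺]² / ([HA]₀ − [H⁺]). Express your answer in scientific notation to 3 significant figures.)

[H⁺] = 10^(−pH) = 10^(−2.38) = 4.169e-03 M. For HA ⇌ H⁺ + A⁻, Ka = [H⁺][A⁻]/[HA] = [H⁺]² / ([HA]₀ − [H⁺]) = (4.169e-03)² / (0.027 − 4.169e-03) = 7.61e-04.

K_a = 7.61e-04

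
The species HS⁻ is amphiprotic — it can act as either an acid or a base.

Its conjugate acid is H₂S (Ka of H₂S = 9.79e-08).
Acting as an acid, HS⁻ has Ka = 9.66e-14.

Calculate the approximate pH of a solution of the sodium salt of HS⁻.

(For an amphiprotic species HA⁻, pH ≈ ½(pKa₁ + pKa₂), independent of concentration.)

pKa₁ = -log(9.79e-08) = 7.01; pKa₂ = -log(9.66e-14) = 13.02. For an amphiprotic species, pH ≈ ½(pKa₁ + pKa₂) = ½(7.01 + 13.02) = 10.01.

pH = 10.01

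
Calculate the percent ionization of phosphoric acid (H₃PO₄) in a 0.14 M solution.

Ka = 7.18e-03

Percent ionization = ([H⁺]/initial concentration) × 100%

Using Ka equilibrium: x² + Ka×x - Ka×C = 0. Solving: [H⁺] = 2.8317e-02. Percent = (2.8317e-02/0.14) × 100

Percent ionization = 20.2%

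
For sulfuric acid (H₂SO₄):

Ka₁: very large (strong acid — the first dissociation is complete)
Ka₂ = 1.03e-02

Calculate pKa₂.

pKa₂ = -log(Ka₂) = -log(1.03e-02) = 1.99.

pK_{a2} = 1.99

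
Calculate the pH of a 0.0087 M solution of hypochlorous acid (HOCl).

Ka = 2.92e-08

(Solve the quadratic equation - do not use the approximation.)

x² + Ka×x - Ka×C = 0. Using quadratic formula: [H⁺] = 1.5924e-05

pH = 4.80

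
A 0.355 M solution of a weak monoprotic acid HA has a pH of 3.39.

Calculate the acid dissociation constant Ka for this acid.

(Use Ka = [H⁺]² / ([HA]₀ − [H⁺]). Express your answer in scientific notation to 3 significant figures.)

[H⁺] = 10^(−pH) = 10^(−3.39) = 4.074e-04 M. For HA ⇌ H⁺ + A⁻, Ka = [H⁺][A⁻]/[HA] = [H⁺]² / ([HA]₀ − [H⁺]) = (4.074e-04)² / (0.355 − 4.074e-04) = 4.68e-07.

K_a = 4.68e-07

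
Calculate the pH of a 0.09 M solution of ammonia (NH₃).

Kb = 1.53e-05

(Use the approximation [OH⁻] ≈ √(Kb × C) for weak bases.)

[OH⁻] = √(Kb × C) = √(1.53e-05 × 0.09) = 1.1735e-03. pOH = 2.93, pH = 14 - pOH

pH = 11.07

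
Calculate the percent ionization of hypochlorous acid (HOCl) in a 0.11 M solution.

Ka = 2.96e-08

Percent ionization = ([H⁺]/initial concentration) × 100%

Using Ka equilibrium: x² + Ka×x - Ka×C = 0. Solving: [H⁺] = 5.7047e-05. Percent = (5.7047e-05/0.11) × 100

Percent ionization = 0.0519%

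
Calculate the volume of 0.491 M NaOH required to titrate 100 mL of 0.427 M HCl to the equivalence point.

At equivalence: moles acid = moles base. moles HCl = 0.427 × 100/1000 = 0.0427 mol. V_base = moles / 0.491 × 1000 = 87.0 mL.

V_{base} = 87.0 mL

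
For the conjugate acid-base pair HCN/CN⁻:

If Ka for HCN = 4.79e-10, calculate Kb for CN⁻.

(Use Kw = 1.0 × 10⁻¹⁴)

For a conjugate pair Ka × Kb = Kw, so Kb = Kw/Ka = 1.0 × 10⁻¹⁴ / 4.79e-10 = 2.09e-05.

K_b = 2.09e-05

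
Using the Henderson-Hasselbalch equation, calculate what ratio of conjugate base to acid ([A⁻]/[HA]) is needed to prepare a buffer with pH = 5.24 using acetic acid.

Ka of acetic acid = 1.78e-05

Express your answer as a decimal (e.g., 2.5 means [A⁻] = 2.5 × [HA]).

pKa = -log(1.78e-05) = 4.7496. pH = pKa + log([A⁻]/[HA]), so log([A⁻]/[HA]) = pH − pKa = 5.24 − 4.7496 = 0.4904. [A⁻]/[HA] = 10^(0.4904) = 3.09

[A⁻]/[HA] = 3.09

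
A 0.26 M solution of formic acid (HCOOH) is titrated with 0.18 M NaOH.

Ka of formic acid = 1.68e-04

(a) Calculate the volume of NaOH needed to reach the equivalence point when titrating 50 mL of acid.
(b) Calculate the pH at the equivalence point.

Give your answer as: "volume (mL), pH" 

moles acid = 0.26 × 50/1000 = 0.013 mol; V_base = moles/0.18 × 1000 = 72.2 mL. At equivalence only the conjugate base is present: [A⁻] = 0.013/0.122 = 1.0636e-01 M. Kb = Kw/Ka = 5.95e-11; [OH⁻] = √(Kb × [A⁻]) = 2.5162e-06; pOH = 5.60; pH = 14 - pOH = 8.40.

V = 72.2 mL, pH = 8.40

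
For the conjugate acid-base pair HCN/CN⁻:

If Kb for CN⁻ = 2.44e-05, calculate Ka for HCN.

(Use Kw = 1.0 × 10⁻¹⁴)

For a conjugate pair Ka × Kb = Kw, so Ka = Kw/Kb = 1.0 × 10⁻¹⁴ / 2.44e-05 = 4.10e-10.

K_a = 4.10e-10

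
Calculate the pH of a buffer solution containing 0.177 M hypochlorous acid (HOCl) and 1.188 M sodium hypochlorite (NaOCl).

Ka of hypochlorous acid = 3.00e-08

pKa = -log(3.00e-08) = 7.52. pH = pKa + log([A⁻]/[HA]) = 7.52 + log(1.188/0.177)

pH = 8.35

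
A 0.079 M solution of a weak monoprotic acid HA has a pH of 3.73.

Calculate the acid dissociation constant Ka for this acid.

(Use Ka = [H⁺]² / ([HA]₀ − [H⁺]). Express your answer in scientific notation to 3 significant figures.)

[H⁺] = 10^(−pH) = 10^(−3.73) = 1.862e-04 M. For HA ⇌ H⁺ + A⁻, Ka = [H⁺][A⁻]/[HA] = [H⁺]² / ([HA]₀ − [H⁺]) = (1.862e-04)² / (0.079 − 1.862e-04) = 4.40e-07.

K_a = 4.40e-07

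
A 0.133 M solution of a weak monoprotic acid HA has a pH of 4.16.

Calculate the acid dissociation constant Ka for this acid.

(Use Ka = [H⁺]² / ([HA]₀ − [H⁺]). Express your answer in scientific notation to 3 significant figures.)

[H⁺] = 10^(−pH) = 10^(−4.16) = 6.918e-05 M. For HA ⇌ H⁺ + A⁻, Ka = [H⁺][A⁻]/[HA] = [H⁺]² / ([HA]₀ − [H⁺]) = (6.918e-05)² / (0.133 − 6.918e-05) = 3.60e-08.

K_a = 3.60e-08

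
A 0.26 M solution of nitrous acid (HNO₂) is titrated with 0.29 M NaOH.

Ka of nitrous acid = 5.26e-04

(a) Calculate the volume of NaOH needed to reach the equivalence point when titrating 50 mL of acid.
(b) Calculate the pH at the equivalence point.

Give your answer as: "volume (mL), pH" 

moles acid = 0.26 × 50/1000 = 0.013 mol; V_base = moles/0.29 × 1000 = 44.8 mL. At equivalence only the conjugate base is present: [A⁻] = 0.013/0.095 = 1.3709e-01 M. Kb = Kw/Ka = 1.90e-11; [OH⁻] = √(Kb × [A⁻]) = 1.6144e-06; pOH = 5.79; pH = 14 - pOH = 8.21.

V = 44.8 mL, pH = 8.21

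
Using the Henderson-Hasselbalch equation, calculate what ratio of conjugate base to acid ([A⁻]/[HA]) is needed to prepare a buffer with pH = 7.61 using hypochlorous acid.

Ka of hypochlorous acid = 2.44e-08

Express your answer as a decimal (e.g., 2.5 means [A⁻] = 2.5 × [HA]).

pKa = -log(2.44e-08) = 7.6126. pH = pKa + log([A⁻]/[HA]), so log([A⁻]/[HA]) = pH − pKa = 7.61 − 7.6126 = -0.0026. [A⁻]/[HA] = 10^(-0.0026) = 0.994

[A⁻]/[HA] = 0.994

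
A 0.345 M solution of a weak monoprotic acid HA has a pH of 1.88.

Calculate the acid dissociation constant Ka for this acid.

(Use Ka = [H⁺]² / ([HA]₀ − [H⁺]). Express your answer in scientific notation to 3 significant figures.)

[H⁺] = 10^(−pH) = 10^(−1.88) = 1.318e-02 M. For HA ⇌ H⁺ + A⁻, Ka = [H⁺][A⁻]/[HA] = [H⁺]² / ([HA]₀ − [H⁺]) = (1.318e-02)² / (0.345 − 1.318e-02) = 5.24e-04.

K_a = 5.24e-04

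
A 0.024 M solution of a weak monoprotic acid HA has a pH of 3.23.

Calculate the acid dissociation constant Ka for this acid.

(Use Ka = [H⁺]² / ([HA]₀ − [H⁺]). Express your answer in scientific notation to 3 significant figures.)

[H⁺] = 10^(−pH) = 10^(−3.23) = 5.888e-04 M. For HA ⇌ H⁺ + A⁻, Ka = [H⁺][A⁻]/[HA] = [H⁺]² / ([HA]₀ − [H⁺]) = (5.888e-04)² / (0.024 − 5.888e-04) = 1.48e-05.

K_a = 1.48e-05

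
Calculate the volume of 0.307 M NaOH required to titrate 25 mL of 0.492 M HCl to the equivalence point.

At equivalence: moles acid = moles base. moles HCl = 0.492 × 25/1000 = 0.0123 mol. V_base = moles / 0.307 × 1000 = 40.1 mL.

V_{base} = 40.1 mL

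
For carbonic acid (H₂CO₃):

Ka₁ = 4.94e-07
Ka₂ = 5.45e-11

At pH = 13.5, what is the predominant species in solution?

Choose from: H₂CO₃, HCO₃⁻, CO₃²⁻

pKa₁ = 6.31, pKa₂ = 10.26. For a polyprotic acid the predominant species crosses at each pKa: below pKa_n the protonated form dominates, above it the deprotonated form does. At pH = 13.5, the predominant species is CO₃²⁻.

CO₃²⁻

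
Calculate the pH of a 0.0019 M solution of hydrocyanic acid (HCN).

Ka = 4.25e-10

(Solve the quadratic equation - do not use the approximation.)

x² + Ka×x - Ka×C = 0. Using quadratic formula: [H⁺] = 8.9840e-07

pH = 6.05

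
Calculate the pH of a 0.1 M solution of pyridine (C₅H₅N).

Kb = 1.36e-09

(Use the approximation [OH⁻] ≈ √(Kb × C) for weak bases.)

[OH⁻] = √(Kb × C) = √(1.36e-09 × 0.1) = 1.1662e-05. pOH = 4.93, pH = 14 - pOH

pH = 9.07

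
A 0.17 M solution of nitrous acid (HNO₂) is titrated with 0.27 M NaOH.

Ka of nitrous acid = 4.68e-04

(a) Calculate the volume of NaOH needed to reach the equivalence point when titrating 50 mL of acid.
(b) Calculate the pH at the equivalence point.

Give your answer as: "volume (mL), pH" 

moles acid = 0.17 × 50/1000 = 0.0085 mol; V_base = moles/0.27 × 1000 = 31.5 mL. At equivalence only the conjugate base is present: [A⁻] = 0.0085/0.081 = 1.0432e-01 M. Kb = Kw/Ka = 2.14e-11; [OH⁻] = √(Kb × [A⁻]) = 1.4930e-06; pOH = 5.83; pH = 14 - pOH = 8.17.

V = 31.5 mL, pH = 8.17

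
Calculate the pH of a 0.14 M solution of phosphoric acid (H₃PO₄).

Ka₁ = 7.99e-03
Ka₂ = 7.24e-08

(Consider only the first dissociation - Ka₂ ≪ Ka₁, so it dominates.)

First dissociation dominates. From Ka₁ = [H⁺][HA⁻]/[H₂A], x² + Ka₁·x − Ka₁·C = 0 with C = 0.14 M and Ka₁ = 7.99e-03. Solving: [H⁺] = (−Ka₁ + √(Ka₁² + 4·Ka₁·C)) / 2 = 2.9688e-02 M. pH = -log(2.9688e-02) = 1.53.

pH = 1.53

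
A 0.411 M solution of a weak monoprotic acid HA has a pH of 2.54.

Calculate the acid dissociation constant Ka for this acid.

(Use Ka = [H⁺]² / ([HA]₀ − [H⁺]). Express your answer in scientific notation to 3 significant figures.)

[H⁺] = 10^(−pH) = 10^(−2.54) = 2.884e-03 M. For HA ⇌ H⁺ + A⁻, Ka = [H⁺][A⁻]/[HA] = [H⁺]² / ([HA]₀ − [H⁺]) = (2.884e-03)² / (0.411 − 2.884e-03) = 2.04e-05.

K_a = 2.04e-05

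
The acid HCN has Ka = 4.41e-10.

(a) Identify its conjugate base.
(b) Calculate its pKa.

(a) The conjugate base is formed by removing one H⁺ from HCN, giving CN⁻. (b) pKa = -log(Ka) = -log(4.41e-10) = 9.36.

Conjugate base: CN⁻; pK_a = 9.36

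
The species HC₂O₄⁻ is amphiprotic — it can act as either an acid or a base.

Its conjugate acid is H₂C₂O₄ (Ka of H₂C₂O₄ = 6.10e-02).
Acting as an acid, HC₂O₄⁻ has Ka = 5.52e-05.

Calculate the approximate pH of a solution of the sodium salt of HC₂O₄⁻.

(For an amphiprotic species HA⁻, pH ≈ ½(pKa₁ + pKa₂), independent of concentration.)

pKa₁ = -log(6.10e-02) = 1.21; pKa₂ = -log(5.52e-05) = 4.26. For an amphiprotic species, pH ≈ ½(pKa₁ + pKa₂) = ½(1.21 + 4.26) = 2.74.

pH = 2.74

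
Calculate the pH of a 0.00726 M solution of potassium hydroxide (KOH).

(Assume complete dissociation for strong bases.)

[OH⁻] = 0.00726 M for strong base. pOH = -log[OH⁻] = 2.14, pH = 14 - pOH

pH = 11.86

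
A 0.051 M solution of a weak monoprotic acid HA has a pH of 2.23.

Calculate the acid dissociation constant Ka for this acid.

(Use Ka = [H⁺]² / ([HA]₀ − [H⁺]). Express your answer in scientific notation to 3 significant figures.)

[H⁺] = 10^(−pH) = 10^(−2.23) = 5.888e-03 M. For HA ⇌ H⁺ + A⁻, Ka = [H⁺][A⁻]/[HA] = [H⁺]² / ([HA]₀ − [H⁺]) = (5.888e-03)² / (0.051 − 5.888e-03) = 7.69e-04.

K_a = 7.69e-04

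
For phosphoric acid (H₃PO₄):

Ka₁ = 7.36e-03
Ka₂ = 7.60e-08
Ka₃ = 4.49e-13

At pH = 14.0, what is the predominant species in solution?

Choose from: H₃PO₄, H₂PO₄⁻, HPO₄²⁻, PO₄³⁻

pKa₁ = 2.13, pKa₂ = 7.12, pKa₃ = 12.35. For a polyprotic acid the predominant species crosses at each pKa: below pKa_n the protonated form dominates, above it the deprotonated form does. At pH = 14.0, the predominant species is PO₄³⁻.

PO₄³⁻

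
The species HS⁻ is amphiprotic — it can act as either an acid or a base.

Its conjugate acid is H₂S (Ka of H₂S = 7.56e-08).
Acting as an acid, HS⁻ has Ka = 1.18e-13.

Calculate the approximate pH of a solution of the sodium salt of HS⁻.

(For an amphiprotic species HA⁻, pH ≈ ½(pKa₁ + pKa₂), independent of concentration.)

pKa₁ = -log(7.56e-08) = 7.12; pKa₂ = -log(1.18e-13) = 12.93. For an amphiprotic species, pH ≈ ½(pKa₁ + pKa₂) = ½(7.12 + 12.93) = 10.02.

pH = 10.02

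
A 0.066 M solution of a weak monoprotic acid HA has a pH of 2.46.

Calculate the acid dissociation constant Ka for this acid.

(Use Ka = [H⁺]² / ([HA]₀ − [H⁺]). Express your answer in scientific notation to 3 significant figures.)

[H⁺] = 10^(−pH) = 10^(−2.46) = 3.467e-03 M. For HA ⇌ H⁺ + A⁻, Ka = [H⁺][A⁻]/[HA] = [H⁺]² / ([HA]₀ − [H⁺]) = (3.467e-03)² / (0.066 − 3.467e-03) = 1.92e-04.

K_a = 1.92e-04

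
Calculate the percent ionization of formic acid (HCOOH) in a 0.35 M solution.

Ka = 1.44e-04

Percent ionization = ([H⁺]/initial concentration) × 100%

Using Ka equilibrium: x² + Ka×x - Ka×C = 0. Solving: [H⁺] = 7.0277e-03. Percent = (7.0277e-03/0.35) × 100

Percent ionization = 2.01%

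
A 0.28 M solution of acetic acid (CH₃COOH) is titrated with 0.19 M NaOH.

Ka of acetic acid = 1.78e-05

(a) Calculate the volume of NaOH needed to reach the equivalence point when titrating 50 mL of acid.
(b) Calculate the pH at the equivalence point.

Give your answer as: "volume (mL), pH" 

moles acid = 0.28 × 50/1000 = 0.014 mol; V_base = moles/0.19 × 1000 = 73.7 mL. At equivalence only the conjugate base is present: [A⁻] = 0.014/0.124 = 1.1319e-01 M. Kb = Kw/Ka = 5.62e-10; [OH⁻] = √(Kb × [A⁻]) = 7.9744e-06; pOH = 5.10; pH = 14 - pOH = 8.90.

V = 73.7 mL, pH = 8.90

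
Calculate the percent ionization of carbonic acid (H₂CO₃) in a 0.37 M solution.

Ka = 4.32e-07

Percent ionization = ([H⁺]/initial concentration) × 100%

Using Ka equilibrium: x² + Ka×x - Ka×C = 0. Solving: [H⁺] = 3.9958e-04. Percent = (3.9958e-04/0.37) × 100

Percent ionization = 0.108%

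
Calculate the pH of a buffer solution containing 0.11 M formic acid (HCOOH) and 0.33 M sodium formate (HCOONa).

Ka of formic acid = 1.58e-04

pKa = -log(1.58e-04) = 3.80. pH = pKa + log([A⁻]/[HA]) = 3.80 + log(0.33/0.11)

pH = 4.28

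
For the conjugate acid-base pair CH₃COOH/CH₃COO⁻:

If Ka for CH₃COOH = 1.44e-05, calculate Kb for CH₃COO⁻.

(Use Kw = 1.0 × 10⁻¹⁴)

For a conjugate pair Ka × Kb = Kw, so Kb = Kw/Ka = 1.0 × 10⁻¹⁴ / 1.44e-05 = 6.94e-10.

K_b = 6.94e-10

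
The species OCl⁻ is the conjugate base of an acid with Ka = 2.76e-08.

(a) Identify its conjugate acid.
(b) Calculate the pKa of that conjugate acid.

(a) The conjugate acid is formed by adding one H⁺ to OCl⁻, giving HOCl. (b) pKa = -log(Ka) = -log(2.76e-08) = 7.56.

Conjugate acid: HOCl; pK_a = 7.56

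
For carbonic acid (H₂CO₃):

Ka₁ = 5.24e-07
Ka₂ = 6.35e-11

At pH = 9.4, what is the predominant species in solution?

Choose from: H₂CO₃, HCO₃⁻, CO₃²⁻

pKa₁ = 6.28, pKa₂ = 10.20. For a polyprotic acid the predominant species crosses at each pKa: below pKa_n the protonated form dominates, above it the deprotonated form does. At pH = 9.4, the predominant species is HCO₃⁻.

HCO₃⁻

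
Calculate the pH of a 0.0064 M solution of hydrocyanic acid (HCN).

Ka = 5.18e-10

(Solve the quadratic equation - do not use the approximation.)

x² + Ka×x - Ka×C = 0. Using quadratic formula: [H⁺] = 1.8205e-06

pH = 5.74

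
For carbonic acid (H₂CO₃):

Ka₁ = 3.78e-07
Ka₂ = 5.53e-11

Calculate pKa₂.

pKa₂ = -log(Ka₂) = -log(5.53e-11) = 10.26.

pK_{a2} = 10.26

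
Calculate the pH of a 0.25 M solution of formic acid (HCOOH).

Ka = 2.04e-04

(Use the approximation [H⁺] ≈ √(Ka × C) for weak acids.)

[H⁺] = √(Ka × C) = √(2.04e-04 × 0.25) = 7.1414e-03. pH = -log(7.1414e-03)

pH = 2.15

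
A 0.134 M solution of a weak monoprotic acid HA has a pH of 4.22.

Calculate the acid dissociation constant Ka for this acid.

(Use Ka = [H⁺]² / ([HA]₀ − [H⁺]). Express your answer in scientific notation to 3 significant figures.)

[H⁺] = 10^(−pH) = 10^(−4.22) = 6.026e-05 M. For HA ⇌ H⁺ + A⁻, Ka = [H⁺][A⁻]/[HA] = [H⁺]² / ([HA]₀ − [H⁺]) = (6.026e-05)² / (0.134 − 6.026e-05) = 2.71e-08.

K_a = 2.71e-08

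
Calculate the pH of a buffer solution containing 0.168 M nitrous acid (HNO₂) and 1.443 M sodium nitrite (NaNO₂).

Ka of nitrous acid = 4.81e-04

pKa = -log(4.81e-04) = 3.32. pH = pKa + log([A⁻]/[HA]) = 3.32 + log(1.443/0.168)

pH = 4.25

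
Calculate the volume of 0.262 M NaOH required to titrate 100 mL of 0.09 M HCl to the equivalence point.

At equivalence: moles acid = moles base. moles HCl = 0.09 × 100/1000 = 0.009 mol. V_base = moles / 0.262 × 1000 = 34.4 mL.

V_{base} = 34.4 mL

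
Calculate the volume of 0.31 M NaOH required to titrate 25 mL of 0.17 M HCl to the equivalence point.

At equivalence: moles acid = moles base. moles HCl = 0.17 × 25/1000 = 0.00425 mol. V_base = moles / 0.31 × 1000 = 13.7 mL.

V_{base} = 13.7 mL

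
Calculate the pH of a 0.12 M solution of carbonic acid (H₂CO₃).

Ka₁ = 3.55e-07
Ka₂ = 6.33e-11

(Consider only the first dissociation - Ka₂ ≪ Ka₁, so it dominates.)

First dissociation dominates. From Ka₁ = [H⁺][HA⁻]/[H₂A], x² + Ka₁·x − Ka₁·C = 0 with C = 0.12 M and Ka₁ = 3.55e-07. Solving: [H⁺] = (−Ka₁ + √(Ka₁² + 4·Ka₁·C)) / 2 = 2.0622e-04 M. pH = -log(2.0622e-04) = 3.69.

pH = 3.69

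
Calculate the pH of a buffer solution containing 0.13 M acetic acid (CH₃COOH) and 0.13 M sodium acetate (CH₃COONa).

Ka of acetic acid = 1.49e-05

pKa = -log(1.49e-05) = 4.83. pH = pKa + log([A⁻]/[HA]) = 4.83 + log(0.13/0.13)

pH = 4.83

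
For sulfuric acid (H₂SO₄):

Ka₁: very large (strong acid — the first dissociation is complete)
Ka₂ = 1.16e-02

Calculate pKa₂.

pKa₂ = -log(Ka₂) = -log(1.16e-02) = 1.94.

pK_{a2} = 1.94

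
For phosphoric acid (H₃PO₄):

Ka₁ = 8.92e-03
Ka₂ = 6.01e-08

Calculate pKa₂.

pKa₂ = -log(Ka₂) = -log(6.01e-08) = 7.22.

pK_{a2} = 7.22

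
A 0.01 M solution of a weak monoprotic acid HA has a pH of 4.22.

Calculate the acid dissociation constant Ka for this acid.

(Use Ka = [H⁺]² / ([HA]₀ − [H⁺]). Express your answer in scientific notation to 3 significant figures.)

[H⁺] = 10^(−pH) = 10^(−4.22) = 6.026e-05 M. For HA ⇌ H⁺ + A⁻, Ka = [H⁺][A⁻]/[HA] = [H⁺]² / ([HA]₀ − [H⁺]) = (6.026e-05)² / (0.01 − 6.026e-05) = 3.65e-07.

K_a = 3.65e-07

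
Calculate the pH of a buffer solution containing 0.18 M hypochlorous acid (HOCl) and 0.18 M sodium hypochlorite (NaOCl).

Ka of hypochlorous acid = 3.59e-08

pKa = -log(3.59e-08) = 7.44. pH = pKa + log([A⁻]/[HA]) = 7.44 + log(0.18/0.18)

pH = 7.44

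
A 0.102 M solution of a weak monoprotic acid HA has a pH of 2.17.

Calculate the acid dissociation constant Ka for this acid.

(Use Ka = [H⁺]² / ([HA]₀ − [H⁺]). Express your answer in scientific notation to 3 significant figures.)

[H⁺] = 10^(−pH) = 10^(−2.17) = 6.761e-03 M. For HA ⇌ H⁺ + A⁻, Ka = [H⁺][A⁻]/[HA] = [H⁺]² / ([HA]₀ − [H⁺]) = (6.761e-03)² / (0.102 − 6.761e-03) = 4.80e-04.

K_a = 4.80e-04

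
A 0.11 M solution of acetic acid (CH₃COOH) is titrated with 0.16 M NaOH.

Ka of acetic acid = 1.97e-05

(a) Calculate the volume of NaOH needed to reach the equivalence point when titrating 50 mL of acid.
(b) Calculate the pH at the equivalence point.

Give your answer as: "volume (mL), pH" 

moles acid = 0.11 × 50/1000 = 0.0055 mol; V_base = moles/0.16 × 1000 = 34.4 mL. At equivalence only the conjugate base is present: [A⁻] = 0.0055/0.084 = 6.5185e-02 M. Kb = Kw/Ka = 5.08e-10; [OH⁻] = √(Kb × [A⁻]) = 5.7523e-06; pOH = 5.24; pH = 14 - pOH = 8.76.

V = 34.4 mL, pH = 8.76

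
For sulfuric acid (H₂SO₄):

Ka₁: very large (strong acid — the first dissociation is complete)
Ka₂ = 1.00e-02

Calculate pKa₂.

pKa₂ = -log(Ka₂) = -log(1.00e-02) = 2.00.

pK_{a2} = 2.00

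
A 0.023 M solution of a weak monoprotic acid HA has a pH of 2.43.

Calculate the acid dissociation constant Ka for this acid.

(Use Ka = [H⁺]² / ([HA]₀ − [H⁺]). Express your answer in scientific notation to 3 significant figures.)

[H⁺] = 10^(−pH) = 10^(−2.43) = 3.715e-03 M. For HA ⇌ H⁺ + A⁻, Ka = [H⁺][A⁻]/[HA] = [H⁺]² / ([HA]₀ − [H⁺]) = (3.715e-03)² / (0.023 − 3.715e-03) = 7.16e-04.

K_a = 7.16e-04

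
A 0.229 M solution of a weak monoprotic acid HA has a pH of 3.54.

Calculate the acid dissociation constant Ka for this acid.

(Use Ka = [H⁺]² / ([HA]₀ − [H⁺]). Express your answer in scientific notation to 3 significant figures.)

[H⁺] = 10^(−pH) = 10^(−3.54) = 2.884e-04 M. For HA ⇌ H⁺ + A⁻, Ka = [H⁺][A⁻]/[HA] = [H⁺]² / ([HA]₀ − [H⁺]) = (2.884e-04)² / (0.229 − 2.884e-04) = 3.64e-07.

K_a = 3.64e-07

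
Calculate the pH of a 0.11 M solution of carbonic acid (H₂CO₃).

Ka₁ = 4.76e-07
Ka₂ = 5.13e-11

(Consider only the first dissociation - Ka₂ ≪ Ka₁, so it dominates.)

First dissociation dominates. From Ka₁ = [H⁺][HA⁻]/[H₂A], x² + Ka₁·x − Ka₁·C = 0 with C = 0.11 M and Ka₁ = 4.76e-07. Solving: [H⁺] = (−Ka₁ + √(Ka₁² + 4·Ka₁·C)) / 2 = 2.2859e-04 M. pH = -log(2.2859e-04) = 3.64.

pH = 3.64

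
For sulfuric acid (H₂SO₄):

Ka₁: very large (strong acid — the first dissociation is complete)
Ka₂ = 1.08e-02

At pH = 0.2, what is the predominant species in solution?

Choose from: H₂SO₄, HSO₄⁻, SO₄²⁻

The first dissociation is complete, so H₂SO₄ itself is never the predominant species in water; pKa₂ = -log(1.08e-02) = 1.97. For a polyprotic acid the predominant species crosses at each pKa: below pKa_n the protonated form dominates, above it the deprotonated form does. At pH = 0.2, the predominant species is HSO₄⁻.

HSO₄⁻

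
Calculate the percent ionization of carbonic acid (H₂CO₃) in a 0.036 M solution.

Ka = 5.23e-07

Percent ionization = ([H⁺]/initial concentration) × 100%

Using Ka equilibrium: x² + Ka×x - Ka×C = 0. Solving: [H⁺] = 1.3695e-04. Percent = (1.3695e-04/0.036) × 100

Percent ionization = 0.38%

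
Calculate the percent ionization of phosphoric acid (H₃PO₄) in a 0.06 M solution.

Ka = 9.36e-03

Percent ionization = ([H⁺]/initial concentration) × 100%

Using Ka equilibrium: x² + Ka×x - Ka×C = 0. Solving: [H⁺] = 1.9476e-02. Percent = (1.9476e-02/0.06) × 100

Percent ionization = 32.5%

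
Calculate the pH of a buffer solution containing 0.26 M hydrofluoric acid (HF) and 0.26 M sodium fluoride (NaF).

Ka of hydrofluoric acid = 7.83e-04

pKa = -log(7.83e-04) = 3.11. pH = pKa + log([A⁻]/[HA]) = 3.11 + log(0.26/0.26)

pH = 3.11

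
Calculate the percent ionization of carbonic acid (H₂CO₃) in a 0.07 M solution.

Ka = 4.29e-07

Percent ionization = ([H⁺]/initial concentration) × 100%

Using Ka equilibrium: x² + Ka×x - Ka×C = 0. Solving: [H⁺] = 1.7308e-04. Percent = (1.7308e-04/0.07) × 100

Percent ionization = 0.247%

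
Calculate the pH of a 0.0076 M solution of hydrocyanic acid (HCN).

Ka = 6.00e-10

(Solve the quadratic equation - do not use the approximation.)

x² + Ka×x - Ka×C = 0. Using quadratic formula: [H⁺] = 2.1351e-06

pH = 5.67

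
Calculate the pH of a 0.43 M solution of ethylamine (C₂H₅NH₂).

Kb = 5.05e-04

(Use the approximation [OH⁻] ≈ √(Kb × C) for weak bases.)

[OH⁻] = √(Kb × C) = √(5.05e-04 × 0.43) = 1.4736e-02. pOH = 1.83, pH = 14 - pOH

pH = 12.17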